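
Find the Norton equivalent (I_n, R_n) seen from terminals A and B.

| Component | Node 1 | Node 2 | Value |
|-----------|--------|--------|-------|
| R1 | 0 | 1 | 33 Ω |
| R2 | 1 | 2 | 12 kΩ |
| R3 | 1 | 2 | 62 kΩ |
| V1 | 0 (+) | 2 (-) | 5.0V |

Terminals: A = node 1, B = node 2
Find the Thévenin equivalent first; then I_n = V_th/R_th and R_n = R_th.
Step 1 — V_th is the open-circuit voltage V_A - V_B (nothing connected across the terminals).
Nodal analysis, taking node 2 as the 0 V reference.
Source V1 fixes V_0 = 5 V.
KCL at each unknown node (sum of currents leaving = 0; resistances in Ω):
  Node 1: (V_1 - 5)/33 + (V_1 - 0)/12000 + (V_1 - 0)/62000 = 0
Collecting terms: 0.0304 × V_1 = 0.1515  =>  V_1 = 4.984 V
V_th = V_1 - V_2 = 4.984 - 0 = 4.984 V
Step 2 — R_th: zero the source — replace V1 by a short circuit (node 2 merges into node 0) — and find the resistance seen between A (node 1) and B (node 0).
Reduce the network between node 1 (A) and node 0 (B) by series/parallel combination:
  Rp1 = R1 ‖ R2 ‖ R3 (parallel, all between nodes 0 and 1) = 1/(1/33 + 1/12000 + 1/62000) = 32.89 Ω
R_th = 32.89 Ω
I_n = V_th/R_th = 4.984/32.89 = 0.1515 A, and R_n = R_th = 32.89 Ω

Final answer: I_n = 0.1515 A, R_n = 32.89 Ω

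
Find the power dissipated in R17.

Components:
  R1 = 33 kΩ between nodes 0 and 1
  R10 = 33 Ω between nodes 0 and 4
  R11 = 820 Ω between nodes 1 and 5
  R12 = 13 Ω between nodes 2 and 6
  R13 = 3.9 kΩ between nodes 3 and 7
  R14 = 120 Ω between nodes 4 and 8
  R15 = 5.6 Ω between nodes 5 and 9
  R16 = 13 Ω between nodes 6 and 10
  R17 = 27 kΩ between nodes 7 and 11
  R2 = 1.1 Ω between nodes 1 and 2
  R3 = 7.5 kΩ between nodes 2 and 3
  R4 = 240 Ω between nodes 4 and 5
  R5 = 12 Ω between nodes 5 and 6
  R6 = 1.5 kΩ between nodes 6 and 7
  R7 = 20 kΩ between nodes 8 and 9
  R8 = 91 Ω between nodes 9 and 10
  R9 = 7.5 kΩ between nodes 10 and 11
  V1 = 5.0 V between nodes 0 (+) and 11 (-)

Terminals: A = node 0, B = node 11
Nodal analysis, taking node 11 as the 0 V reference.
Source V1 fixes V_0 = 5 V.
KCL at each unknown node (sum of currents leaving = 0; resistances in Ω):
  Node 1: (V_1 - 5)/33000 + (V_1 - V_2)/1.1 + (V_1 - V_5)/820 = 0
  Node 2: (V_2 - V_1)/1.1 + (V_2 - V_3)/7500 + (V_2 - V_6)/13 = 0
  Node 3: (V_3 - V_2)/7500 + (V_3 - V_7)/3900 = 0
  Node 4: (V_4 - V_5)/240 + (V_4 - 5)/33 + (V_4 - V_8)/120 = 0
  Node 5: (V_5 - V_4)/240 + (V_5 - V_6)/12 + (V_5 - V_1)/820 + (V_5 - V_9)/5.6 = 0
  Node 6: (V_6 - V_5)/12 + (V_6 - V_7)/1500 + (V_6 - V_2)/13 + (V_6 - V_10)/13 = 0
  Node 7: (V_7 - V_6)/1500 + (V_7 - V_3)/3900 + (V_7 - 0)/27000 = 0
  Node 8: (V_8 - V_9)/20000 + (V_8 - V_4)/120 = 0
  Node 9: (V_9 - V_8)/20000 + (V_9 - V_10)/91 + (V_9 - V_5)/5.6 = 0
  Node 10: (V_10 - V_9)/91 + (V_10 - 0)/7500 + (V_10 - V_6)/13 = 0
Collecting terms (coefficients in siemens):
  0.9103·V_1 - 0.9091·V_2 - 0.00122·V_5 = 0.0001515
  0.9861·V_2 - 0.9091·V_1 - 0.0001333·V_3 - 0.07692·V_6 = 0
  0.0003897·V_3 - 0.0001333·V_2 - 0.0002564·V_7 = 0
  0.0428·V_4 - 0.004167·V_5 - 0.008333·V_8 = 0.1515
  0.2673·V_5 - 0.00122·V_1 - 0.004167·V_4 - 0.08333·V_6 - 0.1786·V_9 = 0
  0.2378·V_6 - 0.07692·V_2 - 0.08333·V_5 - 0.0006667·V_7 - 0.07692·V_10 = 0
  0.0009601·V_7 - 0.0002564·V_3 - 0.0006667·V_6 = 0
  0.008383·V_8 - 0.008333·V_4 - 0.00005·V_9 = 0
  0.1896·V_9 - 0.1786·V_5 - 0.00005·V_8 - 0.01099·V_10 = 0
  0.08805·V_10 - 0.07692·V_6 - 0.01099·V_9 = 0
Solving these 10 simultaneous equations (Gaussian elimination) gives:
  V_1 = 4.777 V, V_2 = 4.777 V, V_3 = 4.63 V, V_4 = 4.974 V
  V_5 = 4.784 V, V_6 = 4.777 V, V_7 = 4.553 V, V_8 = 4.973 V
  V_9 = 4.784 V, V_10 = 4.77 V
I_R17 = (V_7 - V_11)/R17 = (4.553 - 0)/27000 = 0.0001686 A
P_R17 = I_R17² × R17 = (0.0001686)² × 27000 = 0.0007678 W

Final answer: 0.0007678 W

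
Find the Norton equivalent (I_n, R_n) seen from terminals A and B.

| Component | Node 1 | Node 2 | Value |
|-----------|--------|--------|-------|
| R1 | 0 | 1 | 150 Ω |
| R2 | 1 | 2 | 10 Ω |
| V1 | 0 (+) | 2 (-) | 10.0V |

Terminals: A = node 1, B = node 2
Find the Thévenin equivalent first; then I_n = V_th/R_th and R_n = R_th.
Step 1 — V_th is the open-circuit voltage V_A - V_B (nothing connected across the terminals).
Nodal analysis, taking node 2 as the 0 V reference.
Source V1 fixes V_0 = 10 V.
KCL at each unknown node (sum of currents leaving = 0; resistances in Ω):
  Node 1: (V_1 - 10)/150 + (V_1 - 0)/10 = 0
Collecting terms: 0.1067 × V_1 = 0.06667  =>  V_1 = 0.625 V
V_th = V_1 - V_2 = 0.625 - 0 = 0.625 V
Step 2 — R_th: zero the source — replace V1 by a short circuit (node 2 merges into node 0) — and find the resistance seen between A (node 1) and B (node 0).
Reduce the network between node 1 (A) and node 0 (B) by series/parallel combination:
  Rp1 = R1 ‖ R2 (parallel, both between nodes 0 and 1) = 1/(1/150 + 1/10) = 9.375 Ω
R_th = 9.375 Ω
I_n = V_th/R_th = 0.625/9.375 = 0.06667 A, and R_n = R_th = 9.375 Ω

Final answer: I_n = 0.06667 A, R_n = 9.375 Ω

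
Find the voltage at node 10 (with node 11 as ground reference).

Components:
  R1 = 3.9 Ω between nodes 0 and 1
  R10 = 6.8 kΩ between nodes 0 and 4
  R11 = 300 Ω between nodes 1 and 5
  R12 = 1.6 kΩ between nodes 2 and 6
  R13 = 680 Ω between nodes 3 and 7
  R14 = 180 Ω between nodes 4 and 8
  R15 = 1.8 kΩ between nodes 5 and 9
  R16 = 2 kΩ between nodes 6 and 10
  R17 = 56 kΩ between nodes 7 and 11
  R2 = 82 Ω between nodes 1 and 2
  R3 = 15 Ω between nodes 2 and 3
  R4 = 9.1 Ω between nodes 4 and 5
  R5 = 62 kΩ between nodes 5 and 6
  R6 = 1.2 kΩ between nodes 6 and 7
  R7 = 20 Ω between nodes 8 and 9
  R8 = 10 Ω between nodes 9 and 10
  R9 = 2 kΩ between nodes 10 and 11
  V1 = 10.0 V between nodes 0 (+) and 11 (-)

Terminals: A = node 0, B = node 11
Nodal analysis, taking node 11 as the 0 V reference.
Source V1 fixes V_0 = 10 V.
KCL at each unknown node (sum of currents leaving = 0; resistances in Ω):
  Node 1: (V_1 - 10)/3.9 + (V_1 - V_2)/82 + (V_1 - V_5)/300 = 0
  Node 2: (V_2 - V_1)/82 + (V_2 - V_3)/15 + (V_2 - V_6)/1600 = 0
  Node 3: (V_3 - V_2)/15 + (V_3 - V_7)/680 = 0
  Node 4: (V_4 - V_5)/9.1 + (V_4 - 10)/6800 + (V_4 - V_8)/180 = 0
  Node 5: (V_5 - V_4)/9.1 + (V_5 - V_6)/62000 + (V_5 - V_1)/300 + (V_5 - V_9)/1800 = 0
  Node 6: (V_6 - V_5)/62000 + (V_6 - V_7)/1200 + (V_6 - V_2)/1600 + (V_6 - V_10)/2000 = 0
  Node 7: (V_7 - V_6)/1200 + (V_7 - V_3)/680 + (V_7 - 0)/56000 = 0
  Node 8: (V_8 - V_9)/20 + (V_8 - V_4)/180 = 0
  Node 9: (V_9 - V_8)/20 + (V_9 - V_10)/10 + (V_9 - V_5)/1800 = 0
  Node 10: (V_10 - V_9)/10 + (V_10 - 0)/2000 + (V_10 - V_6)/2000 = 0
Collecting terms (coefficients in siemens):
  0.2719·V_1 - 0.0122·V_2 - 0.003333·V_5 = 2.564
  0.07949·V_2 - 0.0122·V_1 - 0.06667·V_3 - 0.000625·V_6 = 0
  0.06814·V_3 - 0.06667·V_2 - 0.001471·V_7 = 0
  0.1156·V_4 - 0.1099·V_5 - 0.005556·V_8 = 0.001471
  0.1138·V_5 - 0.003333·V_1 - 0.1099·V_4 - 0.00001613·V_6 - 0.0005556·V_9 = 0
  0.001974·V_6 - 0.000625·V_2 - 0.00001613·V_5 - 0.0008333·V_7 - 0.0005·V_10 = 0
  0.002322·V_7 - 0.001471·V_3 - 0.0008333·V_6 = 0
  0.05556·V_8 - 0.005556·V_4 - 0.05·V_9 = 0
  0.1506·V_9 - 0.0005556·V_5 - 0.05·V_8 - 0.1·V_10 = 0
  0.101·V_10 - 0.0005·V_6 - 0.1·V_9 = 0
Solving these 10 simultaneous equations (Gaussian elimination) gives:
  V_1 = 9.984 V, V_2 = 9.923 V, V_3 = 9.917 V, V_4 = 8.934 V
  V_5 = 8.962 V, V_6 = 9.377 V, V_7 = 9.647 V, V_8 = 8.358 V
  V_9 = 8.294 V, V_10 = 8.259 V
The requested potential is V_10 = 8.259 V.

Final answer: V_10 = 8.259 V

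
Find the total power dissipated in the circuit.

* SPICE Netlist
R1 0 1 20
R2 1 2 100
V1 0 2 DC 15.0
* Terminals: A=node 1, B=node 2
Nodal analysis, taking node 2 as the 0 V reference.
Source V1 fixes V_0 = 15 V.
KCL at each unknown node (sum of currents leaving = 0; resistances in Ω):
  Node 1: (V_1 - 15)/20 + (V_1 - 0)/100 = 0
Collecting terms: 0.06 × V_1 = 0.75  =>  V_1 = 12.5 V
Power in each resistor, P = (ΔV)²/R:
  P_R1 = (15 - 12.5)²/20 = 0.3125 W
  P_R2 = (12.5 - 0)²/100 = 1.562 W
P_total = P_R1 + P_R2 = 1.875 W

Final answer: 1.875 W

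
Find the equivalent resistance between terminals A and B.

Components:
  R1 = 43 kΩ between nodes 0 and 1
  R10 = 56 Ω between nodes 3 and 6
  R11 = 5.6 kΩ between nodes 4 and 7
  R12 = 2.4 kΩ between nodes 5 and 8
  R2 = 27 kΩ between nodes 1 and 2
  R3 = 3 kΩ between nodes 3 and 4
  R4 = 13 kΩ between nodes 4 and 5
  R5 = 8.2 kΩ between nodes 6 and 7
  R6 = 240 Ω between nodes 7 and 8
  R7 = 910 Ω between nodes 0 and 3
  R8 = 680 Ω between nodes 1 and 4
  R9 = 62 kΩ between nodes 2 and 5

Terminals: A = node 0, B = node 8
The network is not a plain series/parallel combination. Inject a 1 A test current into terminal A (node 0) and return it from terminal B (node 8); then R_eq = V_A / (1 A).
Nodal analysis, taking node 8 as the 0 V reference.
Current source I_test pushes 1 A into node 0 and draws it out of node 8.
KCL at each unknown node (sum of currents leaving = 0; resistances in Ω):
  Node 0: (V_0 - V_1)/43000 + (V_0 - V_3)/910 - 1 = 0
  Node 1: (V_1 - V_0)/43000 + (V_1 - V_2)/27000 + (V_1 - V_4)/680 = 0
  Node 2: (V_2 - V_1)/27000 + (V_2 - V_5)/62000 = 0
  Node 3: (V_3 - V_0)/910 + (V_3 - V_4)/3000 + (V_3 - V_6)/56 = 0
  Node 4: (V_4 - V_1)/680 + (V_4 - V_3)/3000 + (V_4 - V_5)/13000 + (V_4 - V_7)/5600 = 0
  Node 5: (V_5 - V_2)/62000 + (V_5 - V_4)/13000 + (V_5 - 0)/2400 = 0
  Node 6: (V_6 - V_3)/56 + (V_6 - V_7)/8200 = 0
  Node 7: (V_7 - V_4)/5600 + (V_7 - V_6)/8200 + (V_7 - 0)/240 = 0
Collecting terms (coefficients in siemens):
  0.001122·V_0 - 0.00002326·V_1 - 0.001099·V_3 = 1
  0.001531·V_1 - 0.00002326·V_0 - 0.00003704·V_2 - 0.001471·V_4 = 0
  0.00005317·V_2 - 0.00003704·V_1 - 0.00001613·V_5 = 0
  0.01929·V_3 - 0.001099·V_0 - 0.0003333·V_4 - 0.01786·V_6 = 0
  0.002059·V_4 - 0.001471·V_1 - 0.0003333·V_3 - 0.00007692·V_5 - 0.0001786·V_7 = 0
  0.0005097·V_5 - 0.00001613·V_2 - 0.00007692·V_4 = 0
  0.01798·V_6 - 0.01786·V_3 - 0.000122·V_7 = 0
  0.004467·V_7 - 0.0001786·V_4 - 0.000122·V_6 = 0
Solving these 8 simultaneous equations (Gaussian elimination) gives:
  V_0 = 4721 V, V_1 = 2377 V, V_2 = 1781 V, V_3 = 3860 V
  V_4 = 2355 V, V_5 = 411.7 V, V_6 = 3836 V, V_7 = 198.8 V
R_eq = V_0 / 1 A = 4721 Ω = 4.721 kΩ

Final answer: 4.721 kΩ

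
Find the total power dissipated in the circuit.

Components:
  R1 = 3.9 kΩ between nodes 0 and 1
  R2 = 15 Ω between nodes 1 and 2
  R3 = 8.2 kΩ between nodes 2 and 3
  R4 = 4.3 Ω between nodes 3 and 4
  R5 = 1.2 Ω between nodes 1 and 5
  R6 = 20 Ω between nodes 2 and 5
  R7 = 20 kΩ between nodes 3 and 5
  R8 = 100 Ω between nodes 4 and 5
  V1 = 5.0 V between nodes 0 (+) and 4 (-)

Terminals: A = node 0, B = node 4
Nodal analysis, taking node 4 as the 0 V reference.
Source V1 fixes V_0 = 5 V.
KCL at each unknown node (sum of currents leaving = 0; resistances in Ω):
  Node 1: (V_1 - 5)/3900 + (V_1 - V_2)/15 + (V_1 - V_5)/1.2 = 0
  Node 2: (V_2 - V_1)/15 + (V_2 - V_3)/8200 + (V_2 - V_5)/20 = 0
  Node 3: (V_3 - V_2)/8200 + (V_3 - 0)/4.3 + (V_3 - V_5)/20000 = 0
  Node 5: (V_5 - V_1)/1.2 + (V_5 - V_2)/20 + (V_5 - V_3)/20000 + (V_5 - 0)/100 = 0
Collecting terms (coefficients in siemens):
  0.9003·V_1 - 0.06667·V_2 - 0.8333·V_5 = 0.001282
  0.1168·V_2 - 0.06667·V_1 - 0.000122·V_3 - 0.05·V_5 = 0
  0.2327·V_3 - 0.000122·V_2 - 0.00005·V_5 = 0
  0.8934·V_5 - 0.8333·V_1 - 0.05·V_2 - 0.00005·V_3 = 0
Solving these 4 simultaneous equations (Gaussian elimination) gives:
  V_1 = 0.1243 V, V_2 = 0.1236 V, V_3 = 0.00009117 V, V_5 = 0.1229 V
Power in each resistor, P = (ΔV)²/R:
  P_R1 = (5 - 0.1243)²/3900 = 0.006095 W
  P_R2 = (0.1243 - 0.1236)²/15 = 0.00000003715 W
  P_R3 = (0.1236 - 0.00009117)²/8200 = 0.00000186 W
  P_R4 = (0.00009117 - 0)²/4.3 = 0.000000001933 W
  P_R5 = (0.1243 - 0.1229)²/1.2 = 0.000001729 W
  P_R6 = (0.1236 - 0.1229)²/20 = 0.00000002408 W
  P_R7 = (0.00009117 - 0.1229)²/20000 = 0.0000007541 W
  P_R8 = (0 - 0.1229)²/100 = 0.000151 W
P_total = P_R1 + P_R2 + P_R3 + P_R4 + P_R5 + P_R6 + P_R7 + P_R8 = 0.006251 W

Final answer: 0.006251 W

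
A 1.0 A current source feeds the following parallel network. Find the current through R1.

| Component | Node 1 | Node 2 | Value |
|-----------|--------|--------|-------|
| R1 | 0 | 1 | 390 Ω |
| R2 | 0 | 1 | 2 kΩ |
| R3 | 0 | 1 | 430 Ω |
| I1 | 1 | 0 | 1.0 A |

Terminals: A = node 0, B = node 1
All resistors sit directly between nodes 0 and 1, so they are in parallel and share one voltage V; the full source current 1 A splits among them.
1/R_par = 1/390 + 1/2000 + 1/430 = 0.00539 S  =>  R_par = 185.5 Ω
V = I × R_par = 1 × 185.5 = 185.5 V
I_R1 = V/R1 = 185.5/390 = 0.4757 A

Final answer: 0.4757 A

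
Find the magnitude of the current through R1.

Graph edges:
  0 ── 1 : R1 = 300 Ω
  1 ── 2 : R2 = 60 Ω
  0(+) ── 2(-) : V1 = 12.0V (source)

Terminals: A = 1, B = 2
Nodal analysis, taking node 2 as the 0 V reference.
Source V1 fixes V_0 = 12 V.
KCL at each unknown node (sum of currents leaving = 0; resistances in Ω):
  Node 1: (V_1 - 12)/300 + (V_1 - 0)/60 = 0
Collecting terms: 0.02 × V_1 = 0.04  =>  V_1 = 2 V
I_R1 = (V_0 - V_1)/R1 = (12 - 2)/300 = 0.03333 A
|I_R1| = 0.03333 A

Final answer: |I_R1| = 0.03333 A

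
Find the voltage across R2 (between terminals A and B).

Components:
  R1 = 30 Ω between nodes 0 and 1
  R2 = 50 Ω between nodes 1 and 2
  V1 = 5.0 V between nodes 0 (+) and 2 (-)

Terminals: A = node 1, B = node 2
R1 and R2 are in series across V1 (node 0 → node 1 → node 2), and the output A–B is taken across R2, so this is a voltage divider.
Series current: I = V1/(R1 + R2) = 5/(30 + 50) = 5/80 = 0.0625 A
V_R2 = I × R2 = V1 × R2/(R1 + R2) = 5 × 50/80 = 3.125 V

Final answer: 3.125 V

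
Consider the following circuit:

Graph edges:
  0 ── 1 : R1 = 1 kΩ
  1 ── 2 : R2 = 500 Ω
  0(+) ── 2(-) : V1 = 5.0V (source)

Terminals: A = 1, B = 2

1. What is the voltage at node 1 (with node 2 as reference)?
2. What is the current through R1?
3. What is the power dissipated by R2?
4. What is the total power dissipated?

Nodal analysis, taking node 2 as the 0 V reference.
Source V1 fixes V_0 = 5 V.
KCL at each unknown node (sum of currents leaving = 0; resistances in Ω):
  Node 1: (V_1 - 5)/1000 + (V_1 - 0)/500 = 0
Collecting terms: 0.003 × V_1 = 0.005  =>  V_1 = 1.667 V
Part 1:
  Read off the nodal solution: V_1 = 1.667 V
Part 2:
  I_R1 = (V_0 - V_1)/R1 = (5 - 1.667)/1000 = 0.003333 A
  Magnitude: I_R1 = 0.003333 A
Part 3:
  I_R2 = (V_1 - V_2)/R2 = (1.667 - 0)/500 = 0.003333 A
  P_R2 = I_R2² × R2 = (0.003333)² × 500 = 0.005556 W
Part 4:
  Power in each resistor, P = (ΔV)²/R:
    P_R1 = (5 - 1.667)²/1000 = 0.01111 W
    P_R2 = (1.667 - 0)²/500 = 0.005556 W
  P_total = P_R1 + P_R2 = 0.01667 W

Final answers:
1. V_1 = 1.667 V
2. I_R1 = 0.003333 A
3. P_R2 = 0.005556 W
4. P_total = 0.01667 W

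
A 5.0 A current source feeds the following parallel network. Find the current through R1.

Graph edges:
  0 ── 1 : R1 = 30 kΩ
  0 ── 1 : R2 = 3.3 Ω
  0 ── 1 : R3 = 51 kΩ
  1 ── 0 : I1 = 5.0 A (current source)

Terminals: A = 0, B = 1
All resistors sit directly between nodes 0 and 1, so they are in parallel and share one voltage V; the full source current 5 A splits among them.
1/R_par = 1/30000 + 1/3.3 + 1/51000 = 0.3031 S  =>  R_par = 3.299 Ω
V = I × R_par = 5 × 3.299 = 16.5 V
I_R1 = V/R1 = 16.5/30000 = 0.0005499 A

Final answer: 0.0005499 A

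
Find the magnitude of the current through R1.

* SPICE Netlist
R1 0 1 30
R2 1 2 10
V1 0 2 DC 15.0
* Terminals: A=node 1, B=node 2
Nodal analysis, taking node 2 as the 0 V reference.
Source V1 fixes V_0 = 15 V.
KCL at each unknown node (sum of currents leaving = 0; resistances in Ω):
  Node 1: (V_1 - 15)/30 + (V_1 - 0)/10 = 0
Collecting terms: 0.1333 × V_1 = 0.5  =>  V_1 = 3.75 V
I_R1 = (V_0 - V_1)/R1 = (15 - 3.75)/30 = 0.375 A
|I_R1| = 0.375 A

Final answer: |I_R1| = 0.375 A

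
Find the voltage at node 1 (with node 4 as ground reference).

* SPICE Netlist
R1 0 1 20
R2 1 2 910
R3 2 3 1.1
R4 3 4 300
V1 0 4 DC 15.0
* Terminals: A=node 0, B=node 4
Nodal analysis, taking node 4 as the 0 V reference.
Source V1 fixes V_0 = 15 V.
KCL at each unknown node (sum of currents leaving = 0; resistances in Ω):
  Node 1: (V_1 - 15)/20 + (V_1 - V_2)/910 = 0
  Node 2: (V_2 - V_1)/910 + (V_2 - V_3)/1.1 = 0
  Node 3: (V_3 - V_2)/1.1 + (V_3 - 0)/300 = 0
Collecting terms (coefficients in siemens):
  0.0511·V_1 - 0.001099·V_2 = 0.75
  0.9102·V_2 - 0.001099·V_1 - 0.9091·V_3 = 0
  0.9124·V_3 - 0.9091·V_2 = 0
Solving these 3 simultaneous equations (Gaussian elimination) gives:
  V_1 = 14.76 V, V_2 = 3.669 V, V_3 = 3.655 V
The requested potential is V_1 = 14.76 V.

Final answer: V_1 = 14.76 V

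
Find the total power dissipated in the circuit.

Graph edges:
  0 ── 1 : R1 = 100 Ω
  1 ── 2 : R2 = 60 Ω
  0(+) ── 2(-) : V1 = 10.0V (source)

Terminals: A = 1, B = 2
Nodal analysis, taking node 2 as the 0 V reference.
Source V1 fixes V_0 = 10 V.
KCL at each unknown node (sum of currents leaving = 0; resistances in Ω):
  Node 1: (V_1 - 10)/100 + (V_1 - 0)/60 = 0
Collecting terms: 0.02667 × V_1 = 0.1  =>  V_1 = 3.75 V
Power in each resistor, P = (ΔV)²/R:
  P_R1 = (10 - 3.75)²/100 = 0.3906 W
  P_R2 = (3.75 - 0)²/60 = 0.2344 W
P_total = P_R1 + P_R2 = 0.625 W

Final answer: 0.625 W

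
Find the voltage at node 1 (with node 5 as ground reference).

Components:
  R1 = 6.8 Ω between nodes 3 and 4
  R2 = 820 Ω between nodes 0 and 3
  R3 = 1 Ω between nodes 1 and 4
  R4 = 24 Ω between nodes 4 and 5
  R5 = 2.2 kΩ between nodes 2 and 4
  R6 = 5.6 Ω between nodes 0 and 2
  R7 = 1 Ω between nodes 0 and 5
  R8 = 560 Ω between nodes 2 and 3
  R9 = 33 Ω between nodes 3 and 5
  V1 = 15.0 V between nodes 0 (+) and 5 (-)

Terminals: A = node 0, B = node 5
Nodal analysis, taking node 5 as the 0 V reference.
Source V1 fixes V_0 = 15 V.
KCL at each unknown node (sum of currents leaving = 0; resistances in Ω):
  Node 1: (V_1 - V_4)/1 = 0
  Node 2: (V_2 - V_4)/2200 + (V_2 - 15)/5.6 + (V_2 - V_3)/560 = 0
  Node 3: (V_3 - V_4)/6.8 + (V_3 - 15)/820 + (V_3 - V_2)/560 + (V_3 - 0)/33 = 0
  Node 4: (V_4 - V_3)/6.8 + (V_4 - V_1)/1 + (V_4 - 0)/24 + (V_4 - V_2)/2200 = 0
Collecting terms (coefficients in siemens):
  1·V_1 - 1·V_4 = 0
  0.1808·V_2 - 0.001786·V_3 - 0.0004545·V_4 = 2.679
  0.1804·V_3 - 0.001786·V_2 - 0.1471·V_4 = 0.01829
  1.189·V_4 - 1·V_1 - 0.0004545·V_2 - 0.1471·V_3 = 0
Solving these 4 simultaneous equations (Gaussian elimination) gives:
  V_1 = 0.6241 V, V_2 = 14.82 V, V_3 = 0.757 V, V_4 = 0.6241 V
The requested potential is V_1 = 0.6241 V.

Final answer: V_1 = 0.6241 V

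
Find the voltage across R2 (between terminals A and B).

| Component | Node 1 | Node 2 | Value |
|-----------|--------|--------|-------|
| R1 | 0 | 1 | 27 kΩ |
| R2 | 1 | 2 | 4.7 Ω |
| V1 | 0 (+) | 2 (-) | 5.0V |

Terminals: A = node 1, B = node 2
R1 and R2 are in series across V1 (node 0 → node 1 → node 2), and the output A–B is taken across R2, so this is a voltage divider.
Series current: I = V1/(R1 + R2) = 5/(27000 + 4.7) = 5/27000 = 0.0001852 A
V_R2 = I × R2 = V1 × R2/(R1 + R2) = 5 × 4.7/27000 = 0.0008702 V

Final answer: 0.0008702 V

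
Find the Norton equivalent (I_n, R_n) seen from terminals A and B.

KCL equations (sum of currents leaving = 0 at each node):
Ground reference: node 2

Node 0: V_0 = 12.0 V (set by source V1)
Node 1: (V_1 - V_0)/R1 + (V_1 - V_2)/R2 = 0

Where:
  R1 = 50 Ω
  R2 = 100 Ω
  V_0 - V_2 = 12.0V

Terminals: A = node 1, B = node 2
Find the Thévenin equivalent first; then I_n = V_th/R_th and R_n = R_th.
Step 1 — V_th is the open-circuit voltage V_A - V_B (nothing connected across the terminals).
Nodal analysis, taking node 2 as the 0 V reference.
Source V1 fixes V_0 = 12 V.
KCL at each unknown node (sum of currents leaving = 0; resistances in Ω):
  Node 1: (V_1 - 12)/50 + (V_1 - 0)/100 = 0
Collecting terms: 0.03 × V_1 = 0.24  =>  V_1 = 8 V
V_th = V_1 - V_2 = 8 - 0 = 8 V
Step 2 — R_th: zero the source — replace V1 by a short circuit (node 2 merges into node 0) — and find the resistance seen between A (node 1) and B (node 0).
Reduce the network between node 1 (A) and node 0 (B) by series/parallel combination:
  Rp1 = R1 ‖ R2 (parallel, both between nodes 0 and 1) = 1/(1/50 + 1/100) = 33.33 Ω
R_th = 33.33 Ω
I_n = V_th/R_th = 8/33.33 = 0.24 A, and R_n = R_th = 33.33 Ω

Final answer: I_n = 0.24 A, R_n = 33.33 Ω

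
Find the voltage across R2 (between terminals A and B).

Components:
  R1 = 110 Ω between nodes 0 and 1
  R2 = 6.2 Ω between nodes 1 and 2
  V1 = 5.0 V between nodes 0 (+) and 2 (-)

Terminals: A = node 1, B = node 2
R1 and R2 are in series across V1 (node 0 → node 1 → node 2), and the output A–B is taken across R2, so this is a voltage divider.
Series current: I = V1/(R1 + R2) = 5/(110 + 6.2) = 5/116.2 = 0.04303 A
V_R2 = I × R2 = V1 × R2/(R1 + R2) = 5 × 6.2/116.2 = 0.2668 V

Final answer: 0.2668 V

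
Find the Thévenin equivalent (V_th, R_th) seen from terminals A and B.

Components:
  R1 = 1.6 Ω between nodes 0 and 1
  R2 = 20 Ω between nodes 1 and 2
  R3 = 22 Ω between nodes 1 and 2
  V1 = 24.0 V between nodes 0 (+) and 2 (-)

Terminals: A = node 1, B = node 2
Step 1 — V_th is the open-circuit voltage V_A - V_B (nothing connected across the terminals).
Nodal analysis, taking node 2 as the 0 V reference.
Source V1 fixes V_0 = 24 V.
KCL at each unknown node (sum of currents leaving = 0; resistances in Ω):
  Node 1: (V_1 - 24)/1.6 + (V_1 - 0)/20 + (V_1 - 0)/22 = 0
Collecting terms: 0.7205 × V_1 = 15  =>  V_1 = 20.82 V
V_th = V_1 - V_2 = 20.82 - 0 = 20.82 V
Step 2 — R_th: zero the source — replace V1 by a short circuit (node 2 merges into node 0) — and find the resistance seen between A (node 1) and B (node 0).
Reduce the network between node 1 (A) and node 0 (B) by series/parallel combination:
  Rp1 = R1 ‖ R2 ‖ R3 (parallel, all between nodes 0 and 1) = 1/(1/1.6 + 1/20 + 1/22) = 1.388 Ω
R_th = 1.388 Ω

Final answer: V_th = 20.82 V, R_th = 1.388 Ω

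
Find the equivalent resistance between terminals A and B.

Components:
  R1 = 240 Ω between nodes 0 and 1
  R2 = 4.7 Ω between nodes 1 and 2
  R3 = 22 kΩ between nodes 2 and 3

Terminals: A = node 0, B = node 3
Reduce the network between node 0 (A) and node 3 (B) by series/parallel combination:
  Rs1 = R1 + R2 (series, joined only at node 1) = 240 + 4.7 = 244.7 Ω
  Rs2 = R3 + Rs1 (series, joined only at node 2) = 22000 + 244.7 = 22240 Ω
R_eq = 22.24 kΩ

Final answer: 22.24 kΩ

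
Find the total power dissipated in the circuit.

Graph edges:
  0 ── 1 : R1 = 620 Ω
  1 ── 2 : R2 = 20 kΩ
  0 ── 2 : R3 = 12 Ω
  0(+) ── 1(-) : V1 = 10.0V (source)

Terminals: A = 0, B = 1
Nodal analysis, taking node 1 as the 0 V reference.
Source V1 fixes V_0 = 10 V.
KCL at each unknown node (sum of currents leaving = 0; resistances in Ω):
  Node 2: (V_2 - 0)/20000 + (V_2 - 10)/12 = 0
Collecting terms: 0.08338 × V_2 = 0.8333  =>  V_2 = 9.994 V
Power in each resistor, P = (ΔV)²/R:
  P_R1 = (10 - 0)²/620 = 0.1613 W
  P_R2 = (0 - 9.994)²/20000 = 0.004994 W
  P_R3 = (10 - 9.994)²/12 = 0.000002996 W
P_total = P_R1 + P_R2 + P_R3 = 0.1663 W

Final answer: 0.1663 W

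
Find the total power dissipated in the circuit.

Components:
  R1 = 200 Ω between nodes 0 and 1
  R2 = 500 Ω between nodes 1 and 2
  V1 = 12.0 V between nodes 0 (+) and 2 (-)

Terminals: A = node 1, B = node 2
Nodal analysis, taking node 2 as the 0 V reference.
Source V1 fixes V_0 = 12 V.
KCL at each unknown node (sum of currents leaving = 0; resistances in Ω):
  Node 1: (V_1 - 12)/200 + (V_1 - 0)/500 = 0
Collecting terms: 0.007 × V_1 = 0.06  =>  V_1 = 8.571 V
Power in each resistor, P = (ΔV)²/R:
  P_R1 = (12 - 8.571)²/200 = 0.05878 W
  P_R2 = (8.571 - 0)²/500 = 0.1469 W
P_total = P_R1 + P_R2 = 0.2057 W

Final answer: 0.2057 W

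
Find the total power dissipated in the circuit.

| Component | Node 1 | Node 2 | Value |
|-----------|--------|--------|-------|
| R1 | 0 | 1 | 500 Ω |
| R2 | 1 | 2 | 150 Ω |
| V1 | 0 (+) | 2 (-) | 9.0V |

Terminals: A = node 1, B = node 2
Nodal analysis, taking node 2 as the 0 V reference.
Source V1 fixes V_0 = 9 V.
KCL at each unknown node (sum of currents leaving = 0; resistances in Ω):
  Node 1: (V_1 - 9)/500 + (V_1 - 0)/150 = 0
Collecting terms: 0.008667 × V_1 = 0.018  =>  V_1 = 2.077 V
Power in each resistor, P = (ΔV)²/R:
  P_R1 = (9 - 2.077)²/500 = 0.09586 W
  P_R2 = (2.077 - 0)²/150 = 0.02876 W
P_total = P_R1 + P_R2 = 0.1246 W

Final answer: 0.1246 W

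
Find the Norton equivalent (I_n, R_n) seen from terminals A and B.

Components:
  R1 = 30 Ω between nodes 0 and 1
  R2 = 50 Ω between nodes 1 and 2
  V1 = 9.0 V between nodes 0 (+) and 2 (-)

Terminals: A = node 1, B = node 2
Find the Thévenin equivalent first; then I_n = V_th/R_th and R_n = R_th.
Step 1 — V_th is the open-circuit voltage V_A - V_B (nothing connected across the terminals).
Nodal analysis, taking node 2 as the 0 V reference.
Source V1 fixes V_0 = 9 V.
KCL at each unknown node (sum of currents leaving = 0; resistances in Ω):
  Node 1: (V_1 - 9)/30 + (V_1 - 0)/50 = 0
Collecting terms: 0.05333 × V_1 = 0.3  =>  V_1 = 5.625 V
V_th = V_1 - V_2 = 5.625 - 0 = 5.625 V
Step 2 — R_th: zero the source — replace V1 by a short circuit (node 2 merges into node 0) — and find the resistance seen between A (node 1) and B (node 0).
Reduce the network between node 1 (A) and node 0 (B) by series/parallel combination:
  Rp1 = R1 ‖ R2 (parallel, both between nodes 0 and 1) = 1/(1/30 + 1/50) = 18.75 Ω
R_th = 18.75 Ω
I_n = V_th/R_th = 5.625/18.75 = 0.3 A, and R_n = R_th = 18.75 Ω

Final answer: I_n = 0.3 A, R_n = 18.75 Ω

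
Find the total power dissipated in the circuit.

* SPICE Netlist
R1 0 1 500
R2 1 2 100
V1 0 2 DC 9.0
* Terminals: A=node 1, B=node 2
Nodal analysis, taking node 2 as the 0 V reference.
Source V1 fixes V_0 = 9 V.
KCL at each unknown node (sum of currents leaving = 0; resistances in Ω):
  Node 1: (V_1 - 9)/500 + (V_1 - 0)/100 = 0
Collecting terms: 0.012 × V_1 = 0.018  =>  V_1 = 1.5 V
Power in each resistor, P = (ΔV)²/R:
  P_R1 = (9 - 1.5)²/500 = 0.1125 W
  P_R2 = (1.5 - 0)²/100 = 0.0225 W
P_total = P_R1 + P_R2 = 0.135 W

Final answer: 0.135 W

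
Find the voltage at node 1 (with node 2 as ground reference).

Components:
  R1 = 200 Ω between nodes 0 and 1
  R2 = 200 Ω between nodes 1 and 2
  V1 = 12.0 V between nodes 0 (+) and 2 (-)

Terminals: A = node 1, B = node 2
Nodal analysis, taking node 2 as the 0 V reference.
Source V1 fixes V_0 = 12 V.
KCL at each unknown node (sum of currents leaving = 0; resistances in Ω):
  Node 1: (V_1 - 12)/200 + (V_1 - 0)/200 = 0
Collecting terms: 0.01 × V_1 = 0.06  =>  V_1 = 6 V
The requested potential is V_1 = 6 V.

Final answer: V_1 = 6 V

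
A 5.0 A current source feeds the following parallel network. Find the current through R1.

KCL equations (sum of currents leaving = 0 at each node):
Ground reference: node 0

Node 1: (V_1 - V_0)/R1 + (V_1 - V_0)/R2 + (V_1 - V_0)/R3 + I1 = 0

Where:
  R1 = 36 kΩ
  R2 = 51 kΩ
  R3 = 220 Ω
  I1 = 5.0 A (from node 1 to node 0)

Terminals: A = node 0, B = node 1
All resistors sit directly between nodes 0 and 1, so they are in parallel and share one voltage V; the full source current 5 A splits among them.
1/R_par = 1/36000 + 1/51000 + 1/220 = 0.004593 S  =>  R_par = 217.7 Ω
V = I × R_par = 5 × 217.7 = 1089 V
I_R1 = V/R1 = 1089/36000 = 0.03024 A

Final answer: 0.03024 A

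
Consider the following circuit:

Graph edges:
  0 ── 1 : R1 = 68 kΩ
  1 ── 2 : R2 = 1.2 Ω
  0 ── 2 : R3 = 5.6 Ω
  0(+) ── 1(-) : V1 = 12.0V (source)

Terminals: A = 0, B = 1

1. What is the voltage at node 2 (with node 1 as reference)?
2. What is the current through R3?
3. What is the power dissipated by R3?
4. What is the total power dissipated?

Nodal analysis, taking node 1 as the 0 V reference.
Source V1 fixes V_0 = 12 V.
KCL at each unknown node (sum of currents leaving = 0; resistances in Ω):
  Node 2: (V_2 - 0)/1.2 + (V_2 - 12)/5.6 = 0
Collecting terms: 1.012 × V_2 = 2.143  =>  V_2 = 2.118 V
Part 1:
  Read off the nodal solution: V_2 = 2.118 V
Part 2:
  I_R3 = (V_0 - V_2)/R3 = (12 - 2.118)/5.6 = 1.765 A
  Magnitude: I_R3 = 1.765 A
Part 3:
  I_R3 = (V_0 - V_2)/R3 = (12 - 2.118)/5.6 = 1.765 A
  P_R3 = I_R3² × R3 = (1.765)² × 5.6 = 17.44 W
Part 4:
  Power in each resistor, P = (ΔV)²/R:
    P_R1 = (12 - 0)²/68000 = 0.002118 W
    P_R2 = (0 - 2.118)²/1.2 = 3.737 W
    P_R3 = (12 - 2.118)²/5.6 = 17.44 W
  P_total = P_R1 + P_R2 + P_R3 = 21.18 W

Final answers:
1. V_2 = 2.118 V
2. I_R3 = 1.765 A
3. P_R3 = 17.44 W
4. P_total = 21.18 W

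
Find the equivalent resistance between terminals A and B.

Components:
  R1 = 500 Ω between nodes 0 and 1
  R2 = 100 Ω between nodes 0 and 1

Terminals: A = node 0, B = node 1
Reduce the network between node 0 (A) and node 1 (B) by series/parallel combination:
  Rp1 = R1 ‖ R2 (parallel, both between nodes 0 and 1) = 1/(1/500 + 1/100) = 83.33 Ω
R_eq = 83.33 Ω

Final answer: 83.33 Ω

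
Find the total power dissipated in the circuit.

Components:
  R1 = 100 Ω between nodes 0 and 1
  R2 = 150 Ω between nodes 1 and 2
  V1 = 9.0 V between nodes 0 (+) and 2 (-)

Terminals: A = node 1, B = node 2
Nodal analysis, taking node 2 as the 0 V reference.
Source V1 fixes V_0 = 9 V.
KCL at each unknown node (sum of currents leaving = 0; resistances in Ω):
  Node 1: (V_1 - 9)/100 + (V_1 - 0)/150 = 0
Collecting terms: 0.01667 × V_1 = 0.09  =>  V_1 = 5.4 V
Power in each resistor, P = (ΔV)²/R:
  P_R1 = (9 - 5.4)²/100 = 0.1296 W
  P_R2 = (5.4 - 0)²/150 = 0.1944 W
P_total = P_R1 + P_R2 = 0.324 W

Final answer: 0.324 W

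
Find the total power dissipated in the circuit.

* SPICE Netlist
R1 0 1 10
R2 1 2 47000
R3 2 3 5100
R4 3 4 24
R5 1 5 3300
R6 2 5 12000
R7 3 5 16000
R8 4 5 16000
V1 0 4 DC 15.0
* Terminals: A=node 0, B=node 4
Nodal analysis, taking node 4 as the 0 V reference.
Source V1 fixes V_0 = 15 V.
KCL at each unknown node (sum of currents leaving = 0; resistances in Ω):
  Node 1: (V_1 - 15)/10 + (V_1 - V_2)/47000 + (V_1 - V_5)/3300 = 0
  Node 2: (V_2 - V_1)/47000 + (V_2 - V_3)/5100 + (V_2 - V_5)/12000 = 0
  Node 3: (V_3 - V_2)/5100 + (V_3 - 0)/24 + (V_3 - V_5)/16000 = 0
  Node 5: (V_5 - V_1)/3300 + (V_5 - V_2)/12000 + (V_5 - V_3)/16000 + (V_5 - 0)/16000 = 0
Collecting terms (coefficients in siemens):
  0.1003·V_1 - 0.00002128·V_2 - 0.000303·V_5 = 1.5
  0.0003007·V_2 - 0.00002128·V_1 - 0.0001961·V_3 - 0.00008333·V_5 = 0
  0.04193·V_3 - 0.0001961·V_2 - 0.0000625·V_5 = 0
  0.0005114·V_5 - 0.000303·V_1 - 0.00008333·V_2 - 0.0000625·V_3 = 0
Solving these 4 simultaneous equations (Gaussian elimination) gives:
  V_1 = 14.98 V, V_2 = 3.71 V, V_3 = 0.03149 V, V_5 = 9.486 V
Power in each resistor, P = (ΔV)²/R:
  P_R1 = (15 - 14.98)²/10 = 0.00003629 W
  P_R2 = (14.98 - 3.71)²/47000 = 0.002703 W
  P_R3 = (3.71 - 0.03149)²/5100 = 0.002653 W
  P_R4 = (0.03149 - 0)²/24 = 0.00004132 W
  P_R5 = (14.98 - 9.486)²/3300 = 0.00915 W
  P_R6 = (3.71 - 9.486)²/12000 = 0.002781 W
  P_R7 = (0.03149 - 9.486)²/16000 = 0.005587 W
  P_R8 = (0 - 9.486)²/16000 = 0.005624 W
P_total = P_R1 + P_R2 + P_R3 + P_R4 + P_R5 + P_R6 + P_R7 + P_R8 = 0.02857 W

Final answer: 0.02857 W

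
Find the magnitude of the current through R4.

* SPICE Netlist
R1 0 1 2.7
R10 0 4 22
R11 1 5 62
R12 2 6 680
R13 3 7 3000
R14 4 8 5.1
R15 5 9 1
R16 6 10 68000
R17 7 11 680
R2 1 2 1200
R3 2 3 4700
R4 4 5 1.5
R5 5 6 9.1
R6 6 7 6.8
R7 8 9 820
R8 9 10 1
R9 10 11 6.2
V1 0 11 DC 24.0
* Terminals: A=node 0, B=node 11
Nodal analysis, taking node 11 as the 0 V reference.
Source V1 fixes V_0 = 24 V.
KCL at each unknown node (sum of currents leaving = 0; resistances in Ω):
  Node 1: (V_1 - 24)/2.7 + (V_1 - V_2)/1200 + (V_1 - V_5)/62 = 0
  Node 2: (V_2 - V_1)/1200 + (V_2 - V_3)/4700 + (V_2 - V_6)/680 = 0
  Node 3: (V_3 - V_2)/4700 + (V_3 - V_7)/3000 = 0
  Node 4: (V_4 - V_5)/1.5 + (V_4 - 24)/22 + (V_4 - V_8)/5.1 = 0
  Node 5: (V_5 - V_4)/1.5 + (V_5 - V_6)/9.1 + (V_5 - V_1)/62 + (V_5 - V_9)/1 = 0
  Node 6: (V_6 - V_5)/9.1 + (V_6 - V_7)/6.8 + (V_6 - V_2)/680 + (V_6 - V_10)/68000 = 0
  Node 7: (V_7 - V_6)/6.8 + (V_7 - V_3)/3000 + (V_7 - 0)/680 = 0
  Node 8: (V_8 - V_9)/820 + (V_8 - V_4)/5.1 = 0
  Node 9: (V_9 - V_8)/820 + (V_9 - V_10)/1 + (V_9 - V_5)/1 = 0
  Node 10: (V_10 - V_9)/1 + (V_10 - 0)/6.2 + (V_10 - V_6)/68000 = 0
Collecting terms (coefficients in siemens):
  0.3873·V_1 - 0.0008333·V_2 - 0.01613·V_5 = 8.889
  0.002517·V_2 - 0.0008333·V_1 - 0.0002128·V_3 - 0.001471·V_6 = 0
  0.0005461·V_3 - 0.0002128·V_2 - 0.0003333·V_7 = 0
  0.9082·V_4 - 0.6667·V_5 - 0.1961·V_8 = 1.091
  1.793·V_5 - 0.01613·V_1 - 0.6667·V_4 - 0.1099·V_6 - 1·V_9 = 0
  0.2584·V_6 - 0.001471·V_2 - 0.1099·V_5 - 0.1471·V_7 - 0.00001471·V_10 = 0
  0.1489·V_7 - 0.0003333·V_3 - 0.1471·V_6 = 0
  0.1973·V_8 - 0.1961·V_4 - 0.00122·V_9 = 0
  2.001·V_9 - 1·V_5 - 0.00122·V_8 - 1·V_10 = 0
  1.161·V_10 - 0.00001471·V_6 - 1·V_9 = 0
Solving these 10 simultaneous equations (Gaussian elimination) gives:
  V_1 = 23.3 V, V_2 = 13.03 V, V_3 = 9.731 V, V_4 = 8.755 V
  V_5 = 7.719 V, V_6 = 7.694 V, V_7 = 7.623 V, V_8 = 8.742 V
  V_9 = 6.78 V, V_10 = 5.838 V
I_R4 = (V_4 - V_5)/R4 = (8.755 - 7.719)/1.5 = 0.6906 A
|I_R4| = 0.6906 A

Final answer: |I_R4| = 0.6906 A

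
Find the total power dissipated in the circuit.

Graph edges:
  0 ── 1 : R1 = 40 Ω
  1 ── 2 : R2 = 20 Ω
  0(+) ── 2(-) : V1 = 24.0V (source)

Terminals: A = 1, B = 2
Nodal analysis, taking node 2 as the 0 V reference.
Source V1 fixes V_0 = 24 V.
KCL at each unknown node (sum of currents leaving = 0; resistances in Ω):
  Node 1: (V_1 - 24)/40 + (V_1 - 0)/20 = 0
Collecting terms: 0.075 × V_1 = 0.6  =>  V_1 = 8 V
Power in each resistor, P = (ΔV)²/R:
  P_R1 = (24 - 8)²/40 = 6.4 W
  P_R2 = (8 - 0)²/20 = 3.2 W
P_total = P_R1 + P_R2 = 9.6 W

Final answer: 9.6 W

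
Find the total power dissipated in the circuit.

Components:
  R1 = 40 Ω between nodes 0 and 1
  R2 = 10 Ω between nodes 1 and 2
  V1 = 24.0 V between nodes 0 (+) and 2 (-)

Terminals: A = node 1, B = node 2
Nodal analysis, taking node 2 as the 0 V reference.
Source V1 fixes V_0 = 24 V.
KCL at each unknown node (sum of currents leaving = 0; resistances in Ω):
  Node 1: (V_1 - 24)/40 + (V_1 - 0)/10 = 0
Collecting terms: 0.125 × V_1 = 0.6  =>  V_1 = 4.8 V
Power in each resistor, P = (ΔV)²/R:
  P_R1 = (24 - 4.8)²/40 = 9.216 W
  P_R2 = (4.8 - 0)²/10 = 2.304 W
P_total = P_R1 + P_R2 = 11.52 W

Final answer: 11.52 W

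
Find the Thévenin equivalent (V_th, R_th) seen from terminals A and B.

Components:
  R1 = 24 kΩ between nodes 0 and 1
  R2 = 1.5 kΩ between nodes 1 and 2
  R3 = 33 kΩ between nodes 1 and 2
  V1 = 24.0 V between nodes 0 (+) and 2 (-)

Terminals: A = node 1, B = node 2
Step 1 — V_th is the open-circuit voltage V_A - V_B (nothing connected across the terminals).
Nodal analysis, taking node 2 as the 0 V reference.
Source V1 fixes V_0 = 24 V.
KCL at each unknown node (sum of currents leaving = 0; resistances in Ω):
  Node 1: (V_1 - 24)/24000 + (V_1 - 0)/1500 + (V_1 - 0)/33000 = 0
Collecting terms: 0.0007386 × V_1 = 0.001  =>  V_1 = 1.354 V
V_th = V_1 - V_2 = 1.354 - 0 = 1.354 V
Step 2 — R_th: zero the source — replace V1 by a short circuit (node 2 merges into node 0) — and find the resistance seen between A (node 1) and B (node 0).
Reduce the network between node 1 (A) and node 0 (B) by series/parallel combination:
  Rp1 = R1 ‖ R2 ‖ R3 (parallel, all between nodes 0 and 1) = 1/(1/24000 + 1/1500 + 1/33000) = 1354 Ω
R_th = 1.354 kΩ

Final answer: V_th = 1.354 V, R_th = 1.354 kΩ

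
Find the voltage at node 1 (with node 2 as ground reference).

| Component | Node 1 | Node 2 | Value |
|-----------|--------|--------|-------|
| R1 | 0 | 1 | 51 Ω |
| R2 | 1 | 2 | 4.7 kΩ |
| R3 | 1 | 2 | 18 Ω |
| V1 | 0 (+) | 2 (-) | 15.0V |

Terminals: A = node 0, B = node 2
Nodal analysis, taking node 2 as the 0 V reference.
Source V1 fixes V_0 = 15 V.
KCL at each unknown node (sum of currents leaving = 0; resistances in Ω):
  Node 1: (V_1 - 15)/51 + (V_1 - 0)/4700 + (V_1 - 0)/18 = 0
Collecting terms: 0.07538 × V_1 = 0.2941  =>  V_1 = 3.902 V
The requested potential is V_1 = 3.902 V.

Final answer: V_1 = 3.902 V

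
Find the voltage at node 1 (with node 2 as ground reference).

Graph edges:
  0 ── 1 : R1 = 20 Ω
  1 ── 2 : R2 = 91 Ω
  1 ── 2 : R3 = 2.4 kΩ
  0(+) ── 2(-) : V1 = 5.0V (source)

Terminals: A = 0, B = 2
Nodal analysis, taking node 2 as the 0 V reference.
Source V1 fixes V_0 = 5 V.
KCL at each unknown node (sum of currents leaving = 0; resistances in Ω):
  Node 1: (V_1 - 5)/20 + (V_1 - 0)/91 + (V_1 - 0)/2400 = 0
Collecting terms: 0.06141 × V_1 = 0.25  =>  V_1 = 4.071 V
The requested potential is V_1 = 4.071 V.

Final answer: V_1 = 4.071 V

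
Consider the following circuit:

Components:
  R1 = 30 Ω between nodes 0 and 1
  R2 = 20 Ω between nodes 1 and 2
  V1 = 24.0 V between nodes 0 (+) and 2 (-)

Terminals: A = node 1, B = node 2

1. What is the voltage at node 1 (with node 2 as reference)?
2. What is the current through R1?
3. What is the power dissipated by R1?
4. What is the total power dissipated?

Nodal analysis, taking node 2 as the 0 V reference.
Source V1 fixes V_0 = 24 V.
KCL at each unknown node (sum of currents leaving = 0; resistances in Ω):
  Node 1: (V_1 - 24)/30 + (V_1 - 0)/20 = 0
Collecting terms: 0.08333 × V_1 = 0.8  =>  V_1 = 9.6 V
Part 1:
  Read off the nodal solution: V_1 = 9.6 V
Part 2:
  I_R1 = (V_0 - V_1)/R1 = (24 - 9.6)/30 = 0.48 A
  Magnitude: I_R1 = 0.48 A
Part 3:
  I_R1 = (V_0 - V_1)/R1 = (24 - 9.6)/30 = 0.48 A
  P_R1 = I_R1² × R1 = (0.48)² × 30 = 6.912 W
Part 4:
  Power in each resistor, P = (ΔV)²/R:
    P_R1 = (24 - 9.6)²/30 = 6.912 W
    P_R2 = (9.6 - 0)²/20 = 4.608 W
  P_total = P_R1 + P_R2 = 11.52 W

Final answers:
1. V_1 = 9.6 V
2. I_R1 = 0.48 A
3. P_R1 = 6.912 W
4. P_total = 11.52 W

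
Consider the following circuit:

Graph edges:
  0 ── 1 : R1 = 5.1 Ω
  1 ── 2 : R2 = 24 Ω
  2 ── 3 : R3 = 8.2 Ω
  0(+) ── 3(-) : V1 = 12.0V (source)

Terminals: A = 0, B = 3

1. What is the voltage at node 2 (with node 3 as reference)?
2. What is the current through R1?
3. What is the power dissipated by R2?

Nodal analysis, taking node 3 as the 0 V reference.
Source V1 fixes V_0 = 12 V.
KCL at each unknown node (sum of currents leaving = 0; resistances in Ω):
  Node 1: (V_1 - 12)/5.1 + (V_1 - V_2)/24 = 0
  Node 2: (V_2 - V_1)/24 + (V_2 - 0)/8.2 = 0
Collecting terms (coefficients in siemens):
  0.2377·V_1 - 0.04167·V_2 = 2.353
  0.1636·V_2 - 0.04167·V_1 = 0
Determinant D = (0.2377)(0.1636) - (-0.04167)(-0.04167) = 0.03716
V_1 = [(2.353)(0.1636) - (-0.04167)(0)]/D = 10.36 V
V_2 = [(0.2377)(0) - (2.353)(-0.04167)]/D = 2.638 V
Part 1:
  Read off the nodal solution: V_2 = 2.638 V
Part 2:
  I_R1 = (V_0 - V_1)/R1 = (12 - 10.36)/5.1 = 0.3217 A
  Magnitude: I_R1 = 0.3217 A
Part 3:
  I_R2 = (V_1 - V_2)/R2 = (10.36 - 2.638)/24 = 0.3217 A
  P_R2 = I_R2² × R2 = (0.3217)² × 24 = 2.484 W

Final answers:
1. V_2 = 2.638 V
2. I_R1 = 0.3217 A
3. P_R2 = 2.484 W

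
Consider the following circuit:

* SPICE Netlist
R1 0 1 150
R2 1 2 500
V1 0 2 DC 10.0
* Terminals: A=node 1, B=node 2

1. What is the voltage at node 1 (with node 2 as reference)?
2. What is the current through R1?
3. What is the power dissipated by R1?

Nodal analysis, taking node 2 as the 0 V reference.
Source V1 fixes V_0 = 10 V.
KCL at each unknown node (sum of currents leaving = 0; resistances in Ω):
  Node 1: (V_1 - 10)/150 + (V_1 - 0)/500 = 0
Collecting terms: 0.008667 × V_1 = 0.06667  =>  V_1 = 7.692 V
Part 1:
  Read off the nodal solution: V_1 = 7.692 V
Part 2:
  I_R1 = (V_0 - V_1)/R1 = (10 - 7.692)/150 = 0.01538 A
  Magnitude: I_R1 = 0.01538 A
Part 3:
  I_R1 = (V_0 - V_1)/R1 = (10 - 7.692)/150 = 0.01538 A
  P_R1 = I_R1² × R1 = (0.01538)² × 150 = 0.0355 W

Final answers:
1. V_1 = 7.692 V
2. I_R1 = 0.01538 A
3. P_R1 = 0.0355 W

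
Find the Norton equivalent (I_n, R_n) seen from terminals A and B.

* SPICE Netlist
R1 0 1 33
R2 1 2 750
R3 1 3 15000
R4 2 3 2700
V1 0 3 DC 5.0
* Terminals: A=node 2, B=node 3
Find the Thévenin equivalent first; then I_n = V_th/R_th and R_n = R_th.
Step 1 — V_th is the open-circuit voltage V_A - V_B (nothing connected across the terminals).
Nodal analysis, taking node 3 as the 0 V reference.
Source V1 fixes V_0 = 5 V.
KCL at each unknown node (sum of currents leaving = 0; resistances in Ω):
  Node 1: (V_1 - 5)/33 + (V_1 - V_2)/750 + (V_1 - 0)/15000 = 0
  Node 2: (V_2 - V_1)/750 + (V_2 - 0)/2700 = 0
Collecting terms (coefficients in siemens):
  0.0317·V_1 - 0.001333·V_2 = 0.1515
  0.001704·V_2 - 0.001333·V_1 = 0
Determinant D = (0.0317)(0.001704) - (-0.001333)(-0.001333) = 0.00005223
V_1 = [(0.1515)(0.001704) - (-0.001333)(0)]/D = 4.942 V
V_2 = [(0.0317)(0) - (0.1515)(-0.001333)]/D = 3.868 V
V_th = V_2 - V_3 = 3.868 - 0 = 3.868 V
Step 2 — R_th: zero the source — replace V1 by a short circuit (node 3 merges into node 0) — and find the resistance seen between A (node 2) and B (node 0).
Reduce the network between node 2 (A) and node 0 (B) by series/parallel combination:
  Rp1 = R1 ‖ R3 (parallel, both between nodes 0 and 1) = 1/(1/33 + 1/15000) = 32.93 Ω
  Rs1 = R2 + Rp1 (series, joined only at node 1) = 750 + 32.93 = 782.9 Ω
  Rp2 = R4 ‖ Rs1 (parallel, both between nodes 0 and 2) = 1/(1/2700 + 1/782.9) = 606.9 Ω
R_th = 606.9 Ω
I_n = V_th/R_th = 3.868/606.9 = 0.006372 A, and R_n = R_th = 606.9 Ω

Final answer: I_n = 0.006372 A, R_n = 606.9 Ω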